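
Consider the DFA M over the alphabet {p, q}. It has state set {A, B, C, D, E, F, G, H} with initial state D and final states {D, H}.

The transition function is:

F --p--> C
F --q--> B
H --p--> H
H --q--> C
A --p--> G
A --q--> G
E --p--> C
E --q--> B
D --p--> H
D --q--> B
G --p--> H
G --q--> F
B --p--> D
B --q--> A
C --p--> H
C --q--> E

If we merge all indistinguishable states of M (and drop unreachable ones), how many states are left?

3

Every state is reachable, so we keep all 8.
Initial partition by acceptance: {D,H} | {A,B,C,E,F,G}.
Refine {A,B,C,E,F,G} on symbol p: members go to different blocks, giving {A,E,F} and {B,C,G}.
Stable partition: {D,H} | {A,E,F} | {B,C,G} — 3 equivalence classes.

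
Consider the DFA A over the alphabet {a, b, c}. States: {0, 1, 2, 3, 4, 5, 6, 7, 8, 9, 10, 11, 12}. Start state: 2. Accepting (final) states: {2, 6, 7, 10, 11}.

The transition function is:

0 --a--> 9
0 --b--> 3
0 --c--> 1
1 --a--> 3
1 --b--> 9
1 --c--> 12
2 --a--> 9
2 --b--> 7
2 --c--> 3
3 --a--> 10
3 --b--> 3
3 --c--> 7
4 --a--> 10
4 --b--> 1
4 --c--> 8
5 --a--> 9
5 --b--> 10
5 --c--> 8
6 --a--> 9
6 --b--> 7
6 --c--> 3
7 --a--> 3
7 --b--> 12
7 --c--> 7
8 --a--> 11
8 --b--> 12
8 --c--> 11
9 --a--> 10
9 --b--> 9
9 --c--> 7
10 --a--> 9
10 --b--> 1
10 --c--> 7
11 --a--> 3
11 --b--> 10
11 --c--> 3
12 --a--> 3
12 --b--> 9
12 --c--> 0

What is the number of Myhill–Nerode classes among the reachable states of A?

First remove the unreachable states {4,5,6,8,11}; 8 states remain.
P0 = {2,7,10} | {0,1,3,9,12}.
Refine {2,7,10} on symbol b: members go to different blocks, giving {7,10} and {2}.
Split {0,1,3,9,12} by δ(·,a) → {0,1,12} and {3,9}.
No further refinement is possible. Final partition (4 blocks): {7,10} | {0,1,12} | {2} | {3,9}.

4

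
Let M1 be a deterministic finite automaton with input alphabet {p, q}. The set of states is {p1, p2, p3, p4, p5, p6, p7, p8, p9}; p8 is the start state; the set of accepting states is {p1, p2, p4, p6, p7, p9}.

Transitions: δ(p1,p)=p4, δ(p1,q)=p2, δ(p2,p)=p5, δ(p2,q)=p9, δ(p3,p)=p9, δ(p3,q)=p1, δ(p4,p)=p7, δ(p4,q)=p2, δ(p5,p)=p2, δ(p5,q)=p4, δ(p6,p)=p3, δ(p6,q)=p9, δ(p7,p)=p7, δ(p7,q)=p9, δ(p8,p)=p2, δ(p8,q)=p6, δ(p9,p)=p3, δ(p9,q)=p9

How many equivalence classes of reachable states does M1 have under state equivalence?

Start with accepting vs non-accepting: {p1,p2,p4,p6,p7,p9} | {p3,p5,p8}.
Split {p1,p2,p4,p6,p7,p9} by δ(·,p) → {p1,p4,p7} and {p2,p6,p9}.
Refine {p3,p5,p8} on symbol q: members go to different blocks, giving {p3,p5} and {p8}.
No further refinement is possible. Final partition (4 blocks): {p1,p4,p7} | {p3,p5} | {p2,p6,p9} | {p8}.

4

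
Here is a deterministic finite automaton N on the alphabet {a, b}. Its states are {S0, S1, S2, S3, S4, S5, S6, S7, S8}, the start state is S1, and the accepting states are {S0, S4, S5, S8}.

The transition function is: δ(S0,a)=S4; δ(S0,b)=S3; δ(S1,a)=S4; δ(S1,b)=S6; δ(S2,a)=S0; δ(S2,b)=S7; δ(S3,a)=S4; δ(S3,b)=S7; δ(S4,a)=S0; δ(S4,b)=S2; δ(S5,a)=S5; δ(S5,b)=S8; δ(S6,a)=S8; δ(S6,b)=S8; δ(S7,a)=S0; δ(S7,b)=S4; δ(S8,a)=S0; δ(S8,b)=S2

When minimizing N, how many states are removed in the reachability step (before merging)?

BFS from S1 reaches {S0, S1, S2, S3, S4, S6, S7, S8}; the 1 state(s) S5 are never visited.

1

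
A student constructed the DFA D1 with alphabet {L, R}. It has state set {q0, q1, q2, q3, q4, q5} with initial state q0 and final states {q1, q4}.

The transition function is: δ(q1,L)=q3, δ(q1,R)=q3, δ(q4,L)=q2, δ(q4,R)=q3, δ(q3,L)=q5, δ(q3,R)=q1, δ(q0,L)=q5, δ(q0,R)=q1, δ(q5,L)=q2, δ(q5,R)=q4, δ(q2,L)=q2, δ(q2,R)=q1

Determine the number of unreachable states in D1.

0

Exploring from q0, all states are eventually visited, so none are unreachable.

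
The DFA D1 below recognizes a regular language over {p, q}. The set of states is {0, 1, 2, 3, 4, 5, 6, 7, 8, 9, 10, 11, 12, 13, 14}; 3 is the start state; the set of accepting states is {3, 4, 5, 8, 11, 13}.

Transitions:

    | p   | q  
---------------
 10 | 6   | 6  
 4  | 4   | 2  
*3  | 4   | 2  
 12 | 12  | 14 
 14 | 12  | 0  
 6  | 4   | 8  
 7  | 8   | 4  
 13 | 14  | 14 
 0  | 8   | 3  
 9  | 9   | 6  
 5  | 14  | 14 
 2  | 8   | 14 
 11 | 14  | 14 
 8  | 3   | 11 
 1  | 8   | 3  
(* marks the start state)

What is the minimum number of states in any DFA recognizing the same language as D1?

First remove the unreachable states {1,5,6,7,9,10,13}; 8 states remain.
Initial partition by acceptance: {3,4,8,11} | {0,2,12,14}.
Refine {3,4,8,11} on symbol p: members go to different blocks, giving {3,4,8} and {11}.
Split {3,4,8} by δ(·,q) → {3,4} and {8}.
Refine {0,2,12,14} on symbol p: members go to different blocks, giving {0,2} and {12,14}.
Refine {0,2} on symbol q: members go to different blocks, giving {0} and {2}.
Split {12,14} by δ(·,q) → {12} and {14}.
Stable partition: {3,4} | {0} | {11} | {8} | {12} | {2} | {14} — 7 equivalence classes.

7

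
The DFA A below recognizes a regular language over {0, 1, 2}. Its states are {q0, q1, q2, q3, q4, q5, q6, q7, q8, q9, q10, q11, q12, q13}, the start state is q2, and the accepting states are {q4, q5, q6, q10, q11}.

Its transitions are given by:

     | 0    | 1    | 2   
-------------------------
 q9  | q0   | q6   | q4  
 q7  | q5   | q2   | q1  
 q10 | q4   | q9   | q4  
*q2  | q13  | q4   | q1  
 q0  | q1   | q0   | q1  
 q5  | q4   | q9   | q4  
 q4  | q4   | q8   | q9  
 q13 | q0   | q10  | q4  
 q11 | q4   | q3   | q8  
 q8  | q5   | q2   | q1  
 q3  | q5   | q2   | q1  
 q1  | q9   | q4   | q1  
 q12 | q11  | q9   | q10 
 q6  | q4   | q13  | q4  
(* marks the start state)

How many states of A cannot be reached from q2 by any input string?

4

No path from q2 leads to q3, q7, q11, q12; the other 10 states are all reachable.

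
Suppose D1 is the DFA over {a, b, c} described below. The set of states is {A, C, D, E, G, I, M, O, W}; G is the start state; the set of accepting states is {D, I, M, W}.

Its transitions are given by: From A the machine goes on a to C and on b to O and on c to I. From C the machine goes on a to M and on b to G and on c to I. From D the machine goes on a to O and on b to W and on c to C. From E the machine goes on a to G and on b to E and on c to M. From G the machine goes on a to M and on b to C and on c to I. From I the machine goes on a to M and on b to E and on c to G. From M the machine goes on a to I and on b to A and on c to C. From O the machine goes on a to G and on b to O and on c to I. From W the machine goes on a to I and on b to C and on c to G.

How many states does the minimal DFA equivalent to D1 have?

First remove the unreachable states {D,W}; 7 states remain.
Start with accepting vs non-accepting: {I,M} | {A,C,E,G,O}.
Split {A,C,E,G,O} by δ(·,a) → {A,E,O} and {C,G}.
No further refinement is possible. Final partition (3 blocks): {I,M} | {A,E,O} | {C,G}.

3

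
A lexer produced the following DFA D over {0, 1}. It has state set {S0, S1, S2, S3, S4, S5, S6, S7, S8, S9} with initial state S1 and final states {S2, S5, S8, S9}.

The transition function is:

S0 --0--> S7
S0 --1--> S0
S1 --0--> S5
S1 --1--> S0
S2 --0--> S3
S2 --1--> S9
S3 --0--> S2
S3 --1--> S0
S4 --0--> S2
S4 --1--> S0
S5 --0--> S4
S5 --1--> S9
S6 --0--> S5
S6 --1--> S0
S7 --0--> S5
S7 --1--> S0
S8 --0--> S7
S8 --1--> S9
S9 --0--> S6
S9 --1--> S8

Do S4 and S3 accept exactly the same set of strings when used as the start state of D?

P0 = {S2,S5,S8,S9} | {S0,S1,S3,S4,S6,S7}.
Refine {S0,S1,S3,S4,S6,S7} on symbol 0: members go to different blocks, giving {S1,S3,S4,S6,S7} and {S0}.
Stable partition: {S2,S5,S8,S9} | {S1,S3,S4,S6,S7} | {S0} — 3 equivalence classes.
S4 and S3 lie in the same block of the stable partition, so they are equivalent — no string distinguishes them.

Yes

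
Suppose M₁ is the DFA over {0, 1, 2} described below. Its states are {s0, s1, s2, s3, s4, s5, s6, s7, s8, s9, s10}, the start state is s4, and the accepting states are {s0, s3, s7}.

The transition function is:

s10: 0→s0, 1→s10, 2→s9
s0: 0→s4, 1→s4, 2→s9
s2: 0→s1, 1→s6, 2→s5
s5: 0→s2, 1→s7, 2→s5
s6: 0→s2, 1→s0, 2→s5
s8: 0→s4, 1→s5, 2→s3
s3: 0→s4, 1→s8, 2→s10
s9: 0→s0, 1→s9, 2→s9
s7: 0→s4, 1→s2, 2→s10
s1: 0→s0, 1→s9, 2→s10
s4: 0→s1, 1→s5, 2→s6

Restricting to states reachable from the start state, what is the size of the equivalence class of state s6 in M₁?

States {s3,s8} cannot be reached from the start state, so discard them.
Initial partition by acceptance: {s0,s7} | {s1,s2,s4,s5,s6,s9,s10}.
Refine {s1,s2,s4,s5,s6,s9,s10} on symbol 0: members go to different blocks, giving {s2,s4,s5,s6} and {s1,s9,s10}.
Split {s2,s4,s5,s6} by δ(·,0) → {s2,s4} and {s5,s6}.
The partition is now stable with 4 blocks: {s0,s7} | {s2,s4} | {s1,s9,s10} | {s5,s6}.
The equivalence class containing s6 is {s5,s6}, of size 2.

2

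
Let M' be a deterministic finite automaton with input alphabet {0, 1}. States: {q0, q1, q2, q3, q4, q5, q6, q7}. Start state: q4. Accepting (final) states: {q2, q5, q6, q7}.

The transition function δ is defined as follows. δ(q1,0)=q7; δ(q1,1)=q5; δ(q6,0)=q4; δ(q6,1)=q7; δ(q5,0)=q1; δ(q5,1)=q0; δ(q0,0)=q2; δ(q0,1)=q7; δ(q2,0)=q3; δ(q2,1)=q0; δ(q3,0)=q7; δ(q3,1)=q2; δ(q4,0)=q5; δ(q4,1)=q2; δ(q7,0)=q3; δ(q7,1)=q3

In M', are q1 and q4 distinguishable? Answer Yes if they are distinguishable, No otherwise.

States {q6} cannot be reached from the start state, so discard them.
P0 = {q2,q5,q7} | {q0,q1,q3,q4}.
Stable partition: {q2,q5,q7} | {q0,q1,q3,q4} — 2 equivalence classes.
q1 and q4 lie in the same block of the stable partition, so they are equivalent — no string distinguishes them.

No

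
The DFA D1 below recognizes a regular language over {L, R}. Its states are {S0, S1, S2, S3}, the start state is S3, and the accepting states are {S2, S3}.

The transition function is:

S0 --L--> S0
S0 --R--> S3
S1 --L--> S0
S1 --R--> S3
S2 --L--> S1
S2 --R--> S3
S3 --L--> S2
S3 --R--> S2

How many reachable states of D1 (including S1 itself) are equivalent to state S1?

2

All states are reachable from the start state.
Start with accepting vs non-accepting: {S2,S3} | {S0,S1}.
On input L, block {S2,S3} splits into {S2} and {S3}.
The partition is now stable with 3 blocks: {S2} | {S0,S1} | {S3}.
State S1 belongs to the block {S0,S1}, which has 2 states.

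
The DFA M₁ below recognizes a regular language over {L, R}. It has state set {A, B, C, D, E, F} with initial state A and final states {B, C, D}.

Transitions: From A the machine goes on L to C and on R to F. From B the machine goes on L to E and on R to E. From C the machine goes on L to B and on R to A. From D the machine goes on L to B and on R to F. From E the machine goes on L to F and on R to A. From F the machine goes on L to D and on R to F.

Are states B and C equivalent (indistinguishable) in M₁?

All states are reachable from the start state.
P0 = {B,C,D} | {A,E,F}.
On input L, block {B,C,D} splits into {C,D} and {B}.
Split {A,E,F} by δ(·,L) → {A,F} and {E}.
No further refinement is possible. Final partition (4 blocks): {C,D} | {A,F} | {B} | {E}.
B and C end up in different blocks, so they are distinguishable. For instance, the string 'L' is accepted from only C.

No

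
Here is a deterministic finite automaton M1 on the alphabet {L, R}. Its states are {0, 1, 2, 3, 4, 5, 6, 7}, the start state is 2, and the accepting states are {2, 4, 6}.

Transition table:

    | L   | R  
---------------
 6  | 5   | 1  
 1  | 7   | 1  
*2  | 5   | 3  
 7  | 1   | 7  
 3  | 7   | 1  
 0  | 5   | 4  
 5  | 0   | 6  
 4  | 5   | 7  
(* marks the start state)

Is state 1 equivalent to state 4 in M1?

All states are reachable from the start state.
Initial partition by acceptance: {2,4,6} | {0,1,3,5,7}.
Split {0,1,3,5,7} by δ(·,R) → {1,3,7} and {0,5}.
The partition is now stable with 3 blocks: {2,4,6} | {1,3,7} | {0,5}.
1 and 4 end up in different blocks, so they are distinguishable. For instance, the string 'ε' is accepted from only 4.

No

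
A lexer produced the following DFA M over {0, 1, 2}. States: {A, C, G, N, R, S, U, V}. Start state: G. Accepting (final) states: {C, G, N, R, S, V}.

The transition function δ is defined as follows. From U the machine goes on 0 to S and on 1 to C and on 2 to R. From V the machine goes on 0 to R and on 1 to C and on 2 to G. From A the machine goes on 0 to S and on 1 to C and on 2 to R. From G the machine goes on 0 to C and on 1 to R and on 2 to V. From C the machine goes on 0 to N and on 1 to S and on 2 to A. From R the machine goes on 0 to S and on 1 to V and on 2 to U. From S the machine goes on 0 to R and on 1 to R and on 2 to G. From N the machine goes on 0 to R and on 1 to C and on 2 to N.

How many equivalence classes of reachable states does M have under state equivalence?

3

P0 = {C,G,N,R,S,V} | {A,U}.
On input 2, block {C,G,N,R,S,V} splits into {G,N,S,V} and {C,R}.
No further refinement is possible. Final partition (3 blocks): {G,N,S,V} | {A,U} | {C,R}.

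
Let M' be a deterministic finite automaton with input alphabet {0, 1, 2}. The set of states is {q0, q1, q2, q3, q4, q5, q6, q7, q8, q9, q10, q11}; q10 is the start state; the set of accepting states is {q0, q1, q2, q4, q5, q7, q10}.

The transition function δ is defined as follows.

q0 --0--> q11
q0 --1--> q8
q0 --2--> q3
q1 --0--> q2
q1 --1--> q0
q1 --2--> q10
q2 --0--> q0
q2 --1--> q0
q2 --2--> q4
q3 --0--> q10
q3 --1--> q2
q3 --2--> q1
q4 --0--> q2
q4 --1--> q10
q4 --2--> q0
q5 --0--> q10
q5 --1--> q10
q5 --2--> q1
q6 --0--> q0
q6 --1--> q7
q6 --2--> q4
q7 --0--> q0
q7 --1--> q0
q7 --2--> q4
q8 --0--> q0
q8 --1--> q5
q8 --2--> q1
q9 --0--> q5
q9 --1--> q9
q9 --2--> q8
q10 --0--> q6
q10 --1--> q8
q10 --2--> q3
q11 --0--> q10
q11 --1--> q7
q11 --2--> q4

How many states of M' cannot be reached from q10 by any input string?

Starting at q10 and following transitions, the reachable set is {q0, q1, q2, q3, q4, q5, q6, q7, q8, q10, q11}. That leaves q9 unreachable — 1 in total.

1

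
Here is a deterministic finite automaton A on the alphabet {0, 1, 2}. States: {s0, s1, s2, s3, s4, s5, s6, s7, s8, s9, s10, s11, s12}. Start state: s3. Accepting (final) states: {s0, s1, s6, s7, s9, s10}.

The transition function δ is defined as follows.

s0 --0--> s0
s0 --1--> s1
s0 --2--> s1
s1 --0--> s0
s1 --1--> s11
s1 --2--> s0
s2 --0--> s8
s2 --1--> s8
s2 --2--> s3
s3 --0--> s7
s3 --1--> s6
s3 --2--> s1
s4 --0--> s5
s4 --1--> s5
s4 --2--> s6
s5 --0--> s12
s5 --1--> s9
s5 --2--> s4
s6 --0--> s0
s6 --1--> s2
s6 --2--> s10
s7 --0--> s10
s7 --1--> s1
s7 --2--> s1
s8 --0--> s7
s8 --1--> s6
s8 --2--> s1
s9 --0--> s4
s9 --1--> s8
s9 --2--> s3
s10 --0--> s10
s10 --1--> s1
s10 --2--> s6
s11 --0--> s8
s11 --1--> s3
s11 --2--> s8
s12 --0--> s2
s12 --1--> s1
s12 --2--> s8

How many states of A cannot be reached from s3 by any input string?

Starting at s3 and following transitions, the reachable set is {s0, s1, s2, s3, s6, s7, s8, s10, s11}. That leaves s4, s5, s9, s12 unreachable — 4 in total.

4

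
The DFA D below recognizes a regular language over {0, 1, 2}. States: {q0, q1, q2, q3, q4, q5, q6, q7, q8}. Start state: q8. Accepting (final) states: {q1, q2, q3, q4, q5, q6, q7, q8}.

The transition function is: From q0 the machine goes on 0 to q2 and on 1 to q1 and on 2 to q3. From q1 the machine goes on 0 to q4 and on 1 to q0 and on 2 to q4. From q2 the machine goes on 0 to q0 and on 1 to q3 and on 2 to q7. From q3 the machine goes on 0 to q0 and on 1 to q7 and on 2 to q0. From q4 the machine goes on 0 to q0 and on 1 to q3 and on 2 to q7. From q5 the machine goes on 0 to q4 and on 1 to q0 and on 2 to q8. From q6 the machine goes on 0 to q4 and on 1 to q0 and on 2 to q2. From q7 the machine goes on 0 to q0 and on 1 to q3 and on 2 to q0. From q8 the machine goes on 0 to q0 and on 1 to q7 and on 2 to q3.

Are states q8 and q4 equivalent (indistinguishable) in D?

Reachable states from the start: {q0,q1,q2,q3,q4,q7,q8}. Unreachable: {q5,q6} — drop them.
Start with accepting vs non-accepting: {q1,q2,q3,q4,q7,q8} | {q0}.
Split {q1,q2,q3,q4,q7,q8} by δ(·,0) → {q2,q3,q4,q7,q8} and {q1}.
Refine {q2,q3,q4,q7,q8} on symbol 2: members go to different blocks, giving {q2,q4,q8} and {q3,q7}.
No further refinement is possible. Final partition (4 blocks): {q2,q4,q8} | {q0} | {q1} | {q3,q7}.
q8 and q4 lie in the same block of the stable partition, so they are equivalent — no string distinguishes them.

Yes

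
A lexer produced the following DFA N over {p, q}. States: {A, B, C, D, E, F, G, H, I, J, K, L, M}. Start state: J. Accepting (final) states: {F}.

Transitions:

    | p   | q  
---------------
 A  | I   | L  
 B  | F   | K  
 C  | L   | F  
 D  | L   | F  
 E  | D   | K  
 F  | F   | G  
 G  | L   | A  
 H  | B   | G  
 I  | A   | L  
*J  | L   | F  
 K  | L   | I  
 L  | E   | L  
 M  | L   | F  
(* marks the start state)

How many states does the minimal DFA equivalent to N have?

States {B,C,H,M} cannot be reached from the start state, so discard them.
Initial partition by acceptance: {F} | {A,D,E,G,I,J,K,L}.
Refine {A,D,E,G,I,J,K,L} on symbol q: members go to different blocks, giving {A,E,G,I,K,L} and {D,J}.
Refine {A,E,G,I,K,L} on symbol p: members go to different blocks, giving {A,G,I,K,L} and {E}.
Split {A,G,I,K,L} by δ(·,p) → {A,G,I,K} and {L}.
Split {A,G,I,K} by δ(·,p) → {A,I} and {G,K}.
The partition is now stable with 6 blocks: {F} | {A,I} | {D,J} | {E} | {L} | {G,K}.

6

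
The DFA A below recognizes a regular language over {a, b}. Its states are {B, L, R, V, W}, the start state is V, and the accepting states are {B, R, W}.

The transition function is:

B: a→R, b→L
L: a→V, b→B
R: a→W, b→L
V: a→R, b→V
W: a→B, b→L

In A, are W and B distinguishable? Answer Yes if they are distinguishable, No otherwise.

P0 = {B,R,W} | {L,V}.
On input a, block {L,V} splits into {V} and {L}.
Stable partition: {B,R,W} | {V} | {L} — 3 equivalence classes.
W and B lie in the same block of the stable partition, so they are equivalent — no string distinguishes them.

No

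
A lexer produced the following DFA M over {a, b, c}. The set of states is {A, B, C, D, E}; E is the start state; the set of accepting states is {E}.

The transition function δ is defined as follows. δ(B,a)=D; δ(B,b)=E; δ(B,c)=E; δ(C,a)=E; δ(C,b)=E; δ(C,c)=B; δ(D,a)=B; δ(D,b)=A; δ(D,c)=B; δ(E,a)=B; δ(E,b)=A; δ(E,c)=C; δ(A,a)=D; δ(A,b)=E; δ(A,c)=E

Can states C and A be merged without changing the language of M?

All states are reachable from the start state.
P0 = {E} | {A,B,C,D}.
On input a, block {A,B,C,D} splits into {A,B,D} and {C}.
Split {A,B,D} by δ(·,b) → {A,B} and {D}.
No further refinement is possible. Final partition (4 blocks): {E} | {A,B} | {C} | {D}.
C and A end up in different blocks, so they are distinguishable. For instance, the string 'a' is accepted from only C.

No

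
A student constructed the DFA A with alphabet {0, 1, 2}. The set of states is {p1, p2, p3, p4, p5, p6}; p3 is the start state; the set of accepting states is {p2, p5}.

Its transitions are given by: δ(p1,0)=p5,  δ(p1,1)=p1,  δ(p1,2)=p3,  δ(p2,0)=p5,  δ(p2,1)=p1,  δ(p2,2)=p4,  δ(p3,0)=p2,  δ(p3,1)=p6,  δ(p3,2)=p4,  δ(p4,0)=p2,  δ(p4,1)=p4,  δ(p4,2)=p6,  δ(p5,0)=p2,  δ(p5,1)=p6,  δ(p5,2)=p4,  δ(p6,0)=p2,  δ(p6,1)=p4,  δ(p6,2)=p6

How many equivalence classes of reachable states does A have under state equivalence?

P0 = {p2,p5} | {p1,p3,p4,p6}.
No further refinement is possible. Final partition (2 blocks): {p2,p5} | {p1,p3,p4,p6}.

2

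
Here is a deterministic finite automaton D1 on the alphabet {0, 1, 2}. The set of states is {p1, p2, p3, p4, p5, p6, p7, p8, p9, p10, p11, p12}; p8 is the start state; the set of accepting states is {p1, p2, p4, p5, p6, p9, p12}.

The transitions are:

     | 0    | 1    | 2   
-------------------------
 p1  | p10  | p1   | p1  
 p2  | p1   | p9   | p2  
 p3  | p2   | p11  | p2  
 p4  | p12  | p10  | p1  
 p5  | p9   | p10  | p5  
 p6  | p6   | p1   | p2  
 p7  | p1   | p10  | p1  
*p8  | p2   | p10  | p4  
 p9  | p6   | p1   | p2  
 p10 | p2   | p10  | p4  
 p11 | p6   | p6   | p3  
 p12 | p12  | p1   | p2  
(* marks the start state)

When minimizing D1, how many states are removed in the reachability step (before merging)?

4

Starting at p8 and following transitions, the reachable set is {p1, p2, p4, p6, p8, p9, p10, p12}. That leaves p3, p5, p7, p11 unreachable — 4 in total.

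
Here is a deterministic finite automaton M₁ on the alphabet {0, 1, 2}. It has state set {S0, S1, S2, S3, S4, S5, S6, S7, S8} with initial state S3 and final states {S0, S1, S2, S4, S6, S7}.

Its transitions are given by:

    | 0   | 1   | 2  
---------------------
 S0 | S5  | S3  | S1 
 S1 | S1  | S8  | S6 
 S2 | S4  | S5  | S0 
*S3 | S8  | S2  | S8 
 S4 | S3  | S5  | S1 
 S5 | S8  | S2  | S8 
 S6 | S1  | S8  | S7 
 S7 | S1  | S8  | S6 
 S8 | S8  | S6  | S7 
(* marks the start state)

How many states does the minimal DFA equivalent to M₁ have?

5

Start with accepting vs non-accepting: {S0,S1,S2,S4,S6,S7} | {S3,S5,S8}.
Refine {S0,S1,S2,S4,S6,S7} on symbol 0: members go to different blocks, giving {S1,S2,S6,S7} and {S0,S4}.
Refine {S1,S2,S6,S7} on symbol 0: members go to different blocks, giving {S1,S6,S7} and {S2}.
Refine {S3,S5,S8} on symbol 1: members go to different blocks, giving {S3,S5} and {S8}.
No further refinement is possible. Final partition (5 blocks): {S1,S6,S7} | {S3,S5} | {S0,S4} | {S2} | {S8}.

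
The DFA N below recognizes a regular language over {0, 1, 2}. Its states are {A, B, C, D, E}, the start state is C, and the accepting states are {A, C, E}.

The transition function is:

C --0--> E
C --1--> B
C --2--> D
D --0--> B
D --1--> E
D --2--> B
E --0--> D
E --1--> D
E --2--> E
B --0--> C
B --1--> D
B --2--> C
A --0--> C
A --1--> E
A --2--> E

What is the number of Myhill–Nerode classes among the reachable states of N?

Reachable states from the start: {B,C,D,E}. Unreachable: {A} — drop them.
P0 = {C,E} | {B,D}.
Refine {C,E} on symbol 0: members go to different blocks, giving {C} and {E}.
On input 0, block {B,D} splits into {B} and {D}.
No further refinement is possible. Final partition (4 blocks): {C} | {B} | {E} | {D}.

4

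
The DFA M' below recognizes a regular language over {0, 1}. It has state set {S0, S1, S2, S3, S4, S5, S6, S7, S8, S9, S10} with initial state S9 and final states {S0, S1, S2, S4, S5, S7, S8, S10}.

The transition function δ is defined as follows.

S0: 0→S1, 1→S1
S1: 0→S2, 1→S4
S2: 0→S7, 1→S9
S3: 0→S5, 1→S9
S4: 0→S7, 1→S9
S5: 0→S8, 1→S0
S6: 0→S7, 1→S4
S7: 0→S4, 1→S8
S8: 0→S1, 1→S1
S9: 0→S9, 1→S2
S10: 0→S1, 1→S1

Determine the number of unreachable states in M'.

5

No path from S9 leads to S0, S3, S5, S6, S10; the other 6 states are all reachable.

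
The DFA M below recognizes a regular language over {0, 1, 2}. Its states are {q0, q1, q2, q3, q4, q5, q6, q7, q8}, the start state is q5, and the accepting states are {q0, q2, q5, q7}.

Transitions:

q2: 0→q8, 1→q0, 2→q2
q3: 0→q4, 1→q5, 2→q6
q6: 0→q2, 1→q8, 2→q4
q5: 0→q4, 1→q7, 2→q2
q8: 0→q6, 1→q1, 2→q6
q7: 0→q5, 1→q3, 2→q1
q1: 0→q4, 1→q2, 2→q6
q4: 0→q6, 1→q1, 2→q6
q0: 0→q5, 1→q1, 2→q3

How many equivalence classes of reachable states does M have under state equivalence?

P0 = {q0,q2,q5,q7} | {q1,q3,q4,q6,q8}.
Split {q0,q2,q5,q7} by δ(·,0) → {q0,q7} and {q2,q5}.
Split {q1,q3,q4,q6,q8} by δ(·,0) → {q1,q3,q4,q8} and {q6}.
Split {q1,q3,q4,q8} by δ(·,0) → {q1,q3} and {q4,q8}.
Stable partition: {q0,q7} | {q1,q3} | {q2,q5} | {q6} | {q4,q8} — 5 equivalence classes.

5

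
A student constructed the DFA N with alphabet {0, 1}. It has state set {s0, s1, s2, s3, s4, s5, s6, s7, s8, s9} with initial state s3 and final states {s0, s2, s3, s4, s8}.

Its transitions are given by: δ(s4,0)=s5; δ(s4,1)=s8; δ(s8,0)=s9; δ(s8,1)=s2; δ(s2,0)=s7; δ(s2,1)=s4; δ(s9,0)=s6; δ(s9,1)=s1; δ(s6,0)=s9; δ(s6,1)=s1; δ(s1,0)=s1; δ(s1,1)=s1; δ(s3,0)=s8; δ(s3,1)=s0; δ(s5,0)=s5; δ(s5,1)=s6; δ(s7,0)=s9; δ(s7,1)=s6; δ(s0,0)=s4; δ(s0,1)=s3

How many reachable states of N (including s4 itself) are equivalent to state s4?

3

All states are reachable from the start state.
Initial partition by acceptance: {s0,s2,s3,s4,s8} | {s1,s5,s6,s7,s9}.
Split {s0,s2,s3,s4,s8} by δ(·,0) → {s2,s4,s8} and {s0,s3}.
The partition is now stable with 3 blocks: {s2,s4,s8} | {s1,s5,s6,s7,s9} | {s0,s3}.
State s4 belongs to the block {s2,s4,s8}, which has 3 states.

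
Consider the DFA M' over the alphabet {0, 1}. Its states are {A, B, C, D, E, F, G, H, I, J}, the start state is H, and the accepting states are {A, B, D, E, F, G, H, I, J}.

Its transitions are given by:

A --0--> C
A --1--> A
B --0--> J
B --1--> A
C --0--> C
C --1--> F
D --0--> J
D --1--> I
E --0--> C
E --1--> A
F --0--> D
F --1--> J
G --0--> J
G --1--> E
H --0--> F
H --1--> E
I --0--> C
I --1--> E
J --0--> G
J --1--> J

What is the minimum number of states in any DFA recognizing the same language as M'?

4

First remove the unreachable states {B}; 9 states remain.
P0 = {A,D,E,F,G,H,I,J} | {C}.
Refine {A,D,E,F,G,H,I,J} on symbol 0: members go to different blocks, giving {D,F,G,H,J} and {A,E,I}.
Split {D,F,G,H,J} by δ(·,1) → {D,G,H} and {F,J}.
Stable partition: {D,G,H} | {C} | {A,E,I} | {F,J} — 4 equivalence classes.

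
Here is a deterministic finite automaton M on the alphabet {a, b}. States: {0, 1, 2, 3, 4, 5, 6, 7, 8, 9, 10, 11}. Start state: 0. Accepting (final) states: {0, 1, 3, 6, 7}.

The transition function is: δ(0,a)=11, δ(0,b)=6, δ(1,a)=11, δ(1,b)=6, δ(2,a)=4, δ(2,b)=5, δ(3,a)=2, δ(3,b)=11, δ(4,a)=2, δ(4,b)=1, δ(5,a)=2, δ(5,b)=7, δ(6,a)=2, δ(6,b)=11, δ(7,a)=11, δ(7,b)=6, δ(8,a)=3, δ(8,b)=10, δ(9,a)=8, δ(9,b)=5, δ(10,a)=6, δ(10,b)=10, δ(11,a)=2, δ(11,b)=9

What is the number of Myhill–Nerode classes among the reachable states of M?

7

Start with accepting vs non-accepting: {0,1,3,6,7} | {2,4,5,8,9,10,11}.
On input b, block {0,1,3,6,7} splits into {0,1,7} and {3,6}.
On input a, block {2,4,5,8,9,10,11} splits into {2,4,5,9,11} and {8,10}.
Split {2,4,5,9,11} by δ(·,a) → {2,4,5,11} and {9}.
Refine {2,4,5,11} on symbol b: members go to different blocks, giving {4,5} and {2} and {11}.
No further refinement is possible. Final partition (7 blocks): {0,1,7} | {4,5} | {3,6} | {8,10} | {9} | {2} | {11}.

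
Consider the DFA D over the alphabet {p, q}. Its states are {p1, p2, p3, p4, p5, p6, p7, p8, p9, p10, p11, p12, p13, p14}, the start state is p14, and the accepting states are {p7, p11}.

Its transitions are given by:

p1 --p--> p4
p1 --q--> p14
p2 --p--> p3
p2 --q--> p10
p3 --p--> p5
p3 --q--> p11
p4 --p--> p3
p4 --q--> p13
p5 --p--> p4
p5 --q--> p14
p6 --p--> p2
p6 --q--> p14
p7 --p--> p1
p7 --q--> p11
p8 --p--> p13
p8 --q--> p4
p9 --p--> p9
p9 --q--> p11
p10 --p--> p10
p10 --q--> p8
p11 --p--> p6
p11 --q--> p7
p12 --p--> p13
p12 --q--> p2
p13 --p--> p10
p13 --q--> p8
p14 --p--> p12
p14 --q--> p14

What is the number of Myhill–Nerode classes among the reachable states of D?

7

Reachable states from the start: {p1,p2,p3,p4,p5,p6,p7,p8,p10,p11,p12,p13,p14}. Unreachable: {p9} — drop them.
Initial partition by acceptance: {p7,p11} | {p1,p2,p3,p4,p5,p6,p8,p10,p12,p13,p14}.
Split {p1,p2,p3,p4,p5,p6,p8,p10,p12,p13,p14} by δ(·,q) → {p1,p2,p4,p5,p6,p8,p10,p12,p13,p14} and {p3}.
Refine {p1,p2,p4,p5,p6,p8,p10,p12,p13,p14} on symbol p: members go to different blocks, giving {p1,p5,p6,p8,p10,p12,p13,p14} and {p2,p4}.
Split {p1,p5,p6,p8,p10,p12,p13,p14} by δ(·,p) → {p8,p10,p12,p13,p14} and {p1,p5,p6}.
Refine {p8,p10,p12,p13,p14} on symbol q: members go to different blocks, giving {p10,p13,p14} and {p8,p12}.
On input p, block {p10,p13,p14} splits into {p10,p13} and {p14}.
The partition is now stable with 7 blocks: {p7,p11} | {p10,p13} | {p3} | {p2,p4} | {p1,p5,p6} | {p8,p12} | {p14}.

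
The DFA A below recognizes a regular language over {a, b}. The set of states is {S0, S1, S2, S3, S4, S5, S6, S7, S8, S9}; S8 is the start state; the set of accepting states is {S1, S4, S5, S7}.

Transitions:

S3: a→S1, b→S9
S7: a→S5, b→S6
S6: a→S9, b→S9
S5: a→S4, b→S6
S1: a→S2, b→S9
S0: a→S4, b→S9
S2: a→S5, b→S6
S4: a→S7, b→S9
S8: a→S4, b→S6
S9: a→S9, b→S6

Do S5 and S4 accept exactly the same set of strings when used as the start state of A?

Yes

States {S0,S1,S2,S3} cannot be reached from the start state, so discard them.
Initial partition by acceptance: {S4,S5,S7} | {S6,S8,S9}.
Refine {S6,S8,S9} on symbol a: members go to different blocks, giving {S6,S9} and {S8}.
The partition is now stable with 3 blocks: {S4,S5,S7} | {S6,S9} | {S8}.
S5 and S4 lie in the same block of the stable partition, so they are equivalent — no string distinguishes them.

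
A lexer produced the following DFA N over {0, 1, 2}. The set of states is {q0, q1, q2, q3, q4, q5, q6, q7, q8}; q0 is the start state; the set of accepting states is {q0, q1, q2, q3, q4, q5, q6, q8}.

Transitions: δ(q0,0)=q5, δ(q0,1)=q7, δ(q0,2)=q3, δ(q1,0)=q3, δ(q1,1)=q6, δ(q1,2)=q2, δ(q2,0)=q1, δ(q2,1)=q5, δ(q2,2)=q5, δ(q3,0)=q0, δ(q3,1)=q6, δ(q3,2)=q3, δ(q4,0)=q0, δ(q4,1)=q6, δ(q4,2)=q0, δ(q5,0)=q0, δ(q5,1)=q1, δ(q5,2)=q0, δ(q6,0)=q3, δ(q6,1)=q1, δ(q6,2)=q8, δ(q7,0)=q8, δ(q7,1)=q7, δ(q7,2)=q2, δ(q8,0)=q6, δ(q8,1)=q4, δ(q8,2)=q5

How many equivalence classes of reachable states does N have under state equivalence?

6

Every state is reachable, so we keep all 9.
Initial partition by acceptance: {q0,q1,q2,q3,q4,q5,q6,q8} | {q7}.
Refine {q0,q1,q2,q3,q4,q5,q6,q8} on symbol 1: members go to different blocks, giving {q1,q2,q3,q4,q5,q6,q8} and {q0}.
On input 0, block {q1,q2,q3,q4,q5,q6,q8} splits into {q1,q2,q6,q8} and {q3,q4,q5}.
Split {q1,q2,q6,q8} by δ(·,0) → {q1,q6} and {q2,q8}.
Refine {q3,q4,q5} on symbol 2: members go to different blocks, giving {q4,q5} and {q3}.
Stable partition: {q1,q6} | {q7} | {q0} | {q4,q5} | {q2,q8} | {q3} — 6 equivalence classes.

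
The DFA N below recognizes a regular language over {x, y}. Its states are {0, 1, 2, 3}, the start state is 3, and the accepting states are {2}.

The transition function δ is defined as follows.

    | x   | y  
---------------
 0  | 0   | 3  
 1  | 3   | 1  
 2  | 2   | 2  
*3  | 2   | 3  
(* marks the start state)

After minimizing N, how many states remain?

2

States {0,1} cannot be reached from the start state, so discard them.
P0 = {2} | {3}.
The partition is now stable with 2 blocks: {2} | {3}.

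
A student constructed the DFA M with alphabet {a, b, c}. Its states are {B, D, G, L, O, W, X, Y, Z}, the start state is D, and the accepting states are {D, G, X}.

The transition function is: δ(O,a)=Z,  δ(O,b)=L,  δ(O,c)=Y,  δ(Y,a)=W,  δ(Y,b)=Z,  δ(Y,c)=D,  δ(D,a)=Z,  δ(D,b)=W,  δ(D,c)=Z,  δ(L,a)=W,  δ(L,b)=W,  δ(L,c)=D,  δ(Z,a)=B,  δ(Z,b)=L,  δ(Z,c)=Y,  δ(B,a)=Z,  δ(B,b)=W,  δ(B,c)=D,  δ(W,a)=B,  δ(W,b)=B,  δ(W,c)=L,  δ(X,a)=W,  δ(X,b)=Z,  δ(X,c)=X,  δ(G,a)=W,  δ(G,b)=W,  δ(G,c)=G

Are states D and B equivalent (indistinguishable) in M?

No

First remove the unreachable states {G,O,X}; 6 states remain.
Start with accepting vs non-accepting: {D} | {B,L,W,Y,Z}.
On input c, block {B,L,W,Y,Z} splits into {B,L,Y} and {W,Z}.
The partition is now stable with 3 blocks: {D} | {B,L,Y} | {W,Z}.
D and B end up in different blocks, so they are distinguishable. For instance, the string 'ε' is accepted from only D.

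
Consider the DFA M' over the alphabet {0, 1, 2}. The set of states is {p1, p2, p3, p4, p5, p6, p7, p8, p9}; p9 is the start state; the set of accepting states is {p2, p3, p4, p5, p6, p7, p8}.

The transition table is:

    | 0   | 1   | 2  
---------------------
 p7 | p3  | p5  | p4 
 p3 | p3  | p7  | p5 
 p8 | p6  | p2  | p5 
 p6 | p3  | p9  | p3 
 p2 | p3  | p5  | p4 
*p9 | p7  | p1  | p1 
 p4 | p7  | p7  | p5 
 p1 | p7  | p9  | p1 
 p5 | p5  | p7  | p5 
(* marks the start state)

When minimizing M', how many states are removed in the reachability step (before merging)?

No path from p9 leads to p2, p6, p8; the other 6 states are all reachable.

3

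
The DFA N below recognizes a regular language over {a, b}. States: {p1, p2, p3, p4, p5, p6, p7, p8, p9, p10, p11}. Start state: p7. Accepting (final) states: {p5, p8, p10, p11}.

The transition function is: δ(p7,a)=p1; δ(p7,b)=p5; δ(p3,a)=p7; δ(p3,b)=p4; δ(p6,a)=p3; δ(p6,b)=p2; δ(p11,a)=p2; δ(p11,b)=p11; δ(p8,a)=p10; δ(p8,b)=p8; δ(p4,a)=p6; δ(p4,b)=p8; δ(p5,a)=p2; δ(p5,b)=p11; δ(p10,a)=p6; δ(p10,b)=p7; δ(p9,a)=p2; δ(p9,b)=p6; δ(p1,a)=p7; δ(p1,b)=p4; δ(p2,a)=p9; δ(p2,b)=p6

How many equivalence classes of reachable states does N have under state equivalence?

Every state is reachable, so we keep all 11.
Start with accepting vs non-accepting: {p5,p8,p10,p11} | {p1,p2,p3,p4,p6,p7,p9}.
Split {p5,p8,p10,p11} by δ(·,a) → {p5,p10,p11} and {p8}.
Split {p5,p10,p11} by δ(·,b) → {p5,p11} and {p10}.
Split {p1,p2,p3,p4,p6,p7,p9} by δ(·,b) → {p1,p2,p3,p6,p9} and {p4} and {p7}.
Refine {p1,p2,p3,p6,p9} on symbol a: members go to different blocks, giving {p2,p6,p9} and {p1,p3}.
Refine {p2,p6,p9} on symbol a: members go to different blocks, giving {p2,p9} and {p6}.
No further refinement is possible. Final partition (8 blocks): {p5,p11} | {p2,p9} | {p8} | {p10} | {p4} | {p7} | {p1,p3} | {p6}.

8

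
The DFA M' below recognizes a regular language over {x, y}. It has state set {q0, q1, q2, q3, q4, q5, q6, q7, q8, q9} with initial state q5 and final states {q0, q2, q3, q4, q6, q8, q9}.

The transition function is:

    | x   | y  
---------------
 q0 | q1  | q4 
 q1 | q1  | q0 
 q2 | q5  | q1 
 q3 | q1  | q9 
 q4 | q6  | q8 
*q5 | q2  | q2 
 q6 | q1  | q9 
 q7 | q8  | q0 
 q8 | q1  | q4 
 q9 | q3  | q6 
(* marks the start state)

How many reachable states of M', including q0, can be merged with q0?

First remove the unreachable states {q7}; 9 states remain.
Start with accepting vs non-accepting: {q0,q2,q3,q4,q6,q8,q9} | {q1,q5}.
Split {q0,q2,q3,q4,q6,q8,q9} by δ(·,x) → {q0,q2,q3,q6,q8} and {q4,q9}.
On input y, block {q0,q2,q3,q6,q8} splits into {q0,q3,q6,q8} and {q2}.
On input x, block {q1,q5} splits into {q1} and {q5}.
Stable partition: {q0,q3,q6,q8} | {q1} | {q4,q9} | {q2} | {q5} — 5 equivalence classes.
The equivalence class containing q0 is {q0,q3,q6,q8}, of size 4.

4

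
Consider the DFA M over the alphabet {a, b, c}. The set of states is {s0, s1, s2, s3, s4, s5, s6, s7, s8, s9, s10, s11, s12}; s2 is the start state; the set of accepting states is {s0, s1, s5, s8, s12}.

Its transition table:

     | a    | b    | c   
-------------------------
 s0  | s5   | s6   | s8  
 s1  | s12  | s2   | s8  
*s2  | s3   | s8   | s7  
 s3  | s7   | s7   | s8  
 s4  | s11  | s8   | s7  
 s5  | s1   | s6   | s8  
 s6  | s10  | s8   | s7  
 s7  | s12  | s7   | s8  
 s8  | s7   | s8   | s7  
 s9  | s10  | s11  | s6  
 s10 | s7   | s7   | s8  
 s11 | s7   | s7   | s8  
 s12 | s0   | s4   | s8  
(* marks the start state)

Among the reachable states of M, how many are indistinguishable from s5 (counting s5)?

States {s9} cannot be reached from the start state, so discard them.
Initial partition by acceptance: {s0,s1,s5,s8,s12} | {s2,s3,s4,s6,s7,s10,s11}.
Split {s0,s1,s5,s8,s12} by δ(·,a) → {s0,s1,s5,s12} and {s8}.
On input a, block {s2,s3,s4,s6,s7,s10,s11} splits into {s2,s3,s4,s6,s10,s11} and {s7}.
Refine {s2,s3,s4,s6,s10,s11} on symbol a: members go to different blocks, giving {s2,s4,s6} and {s3,s10,s11}.
Stable partition: {s0,s1,s5,s12} | {s2,s4,s6} | {s8} | {s7} | {s3,s10,s11} — 5 equivalence classes.
State s5 belongs to the block {s0,s1,s5,s12}, which has 4 states.

4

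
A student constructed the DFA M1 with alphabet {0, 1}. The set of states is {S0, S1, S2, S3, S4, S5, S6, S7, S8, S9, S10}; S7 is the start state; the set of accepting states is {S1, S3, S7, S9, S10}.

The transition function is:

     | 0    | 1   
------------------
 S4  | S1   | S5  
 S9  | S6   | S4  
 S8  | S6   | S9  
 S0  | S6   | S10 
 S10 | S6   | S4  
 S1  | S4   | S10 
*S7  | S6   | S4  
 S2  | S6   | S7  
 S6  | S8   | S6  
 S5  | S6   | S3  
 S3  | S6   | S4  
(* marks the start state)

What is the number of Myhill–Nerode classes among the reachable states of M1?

5

Reachable states from the start: {S1,S3,S4,S5,S6,S7,S8,S9,S10}. Unreachable: {S0,S2} — drop them.
Initial partition by acceptance: {S1,S3,S7,S9,S10} | {S4,S5,S6,S8}.
On input 1, block {S1,S3,S7,S9,S10} splits into {S3,S7,S9,S10} and {S1}.
Split {S4,S5,S6,S8} by δ(·,0) → {S5,S6,S8} and {S4}.
Split {S5,S6,S8} by δ(·,1) → {S5,S8} and {S6}.
No further refinement is possible. Final partition (5 blocks): {S3,S7,S9,S10} | {S5,S8} | {S1} | {S4} | {S6}.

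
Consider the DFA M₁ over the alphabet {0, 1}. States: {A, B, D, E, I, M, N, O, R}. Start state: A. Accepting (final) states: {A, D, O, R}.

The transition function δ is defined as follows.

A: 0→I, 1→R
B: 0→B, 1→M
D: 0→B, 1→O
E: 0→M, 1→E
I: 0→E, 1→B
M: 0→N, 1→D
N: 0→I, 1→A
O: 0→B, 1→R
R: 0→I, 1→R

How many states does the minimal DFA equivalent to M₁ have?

P0 = {A,D,O,R} | {B,E,I,M,N}.
Refine {B,E,I,M,N} on symbol 1: members go to different blocks, giving {B,E,I} and {M,N}.
Refine {B,E,I} on symbol 0: members go to different blocks, giving {B,I} and {E}.
Split {B,I} by δ(·,0) → {I} and {B}.
Refine {A,D,O,R} on symbol 0: members go to different blocks, giving {D,O} and {A,R}.
Split {D,O} by δ(·,1) → {O} and {D}.
Refine {M,N} on symbol 0: members go to different blocks, giving {N} and {M}.
The partition is now stable with 8 blocks: {O} | {I} | {N} | {E} | {B} | {A,R} | {D} | {M}.

8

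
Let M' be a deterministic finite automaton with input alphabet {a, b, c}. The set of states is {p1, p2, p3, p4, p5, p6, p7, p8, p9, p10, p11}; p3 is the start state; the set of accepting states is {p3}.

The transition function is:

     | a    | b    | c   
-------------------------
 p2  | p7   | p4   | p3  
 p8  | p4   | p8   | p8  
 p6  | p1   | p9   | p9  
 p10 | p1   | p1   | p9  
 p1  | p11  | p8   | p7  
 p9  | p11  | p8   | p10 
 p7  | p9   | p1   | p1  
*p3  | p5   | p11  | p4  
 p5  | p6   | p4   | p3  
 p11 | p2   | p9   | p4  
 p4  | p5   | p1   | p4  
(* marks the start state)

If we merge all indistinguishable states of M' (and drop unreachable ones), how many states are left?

All states are reachable from the start state.
Initial partition by acceptance: {p3} | {p1,p2,p4,p5,p6,p7,p8,p9,p10,p11}.
On input c, block {p1,p2,p4,p5,p6,p7,p8,p9,p10,p11} splits into {p1,p4,p6,p7,p8,p9,p10,p11} and {p2,p5}.
On input a, block {p1,p4,p6,p7,p8,p9,p10,p11} splits into {p1,p6,p7,p8,p9,p10} and {p4,p11}.
Split {p1,p6,p7,p8,p9,p10} by δ(·,a) → {p1,p8,p9} and {p6,p7,p10}.
Refine {p1,p8,p9} on symbol c: members go to different blocks, giving {p1,p9} and {p8}.
Stable partition: {p3} | {p1,p9} | {p2,p5} | {p4,p11} | {p6,p7,p10} | {p8} — 6 equivalence classes.

6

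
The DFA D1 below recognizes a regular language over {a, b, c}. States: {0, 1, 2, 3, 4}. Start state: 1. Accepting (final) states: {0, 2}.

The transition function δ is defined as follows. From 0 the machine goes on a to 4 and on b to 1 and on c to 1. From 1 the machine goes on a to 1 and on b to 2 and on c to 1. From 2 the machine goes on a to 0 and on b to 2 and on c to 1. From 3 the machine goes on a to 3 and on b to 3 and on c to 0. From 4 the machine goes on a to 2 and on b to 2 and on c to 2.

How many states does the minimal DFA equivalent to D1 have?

States {3} cannot be reached from the start state, so discard them.
Start with accepting vs non-accepting: {0,2} | {1,4}.
On input a, block {0,2} splits into {0} and {2}.
Refine {1,4} on symbol a: members go to different blocks, giving {1} and {4}.
The partition is now stable with 4 blocks: {0} | {1} | {2} | {4}.

4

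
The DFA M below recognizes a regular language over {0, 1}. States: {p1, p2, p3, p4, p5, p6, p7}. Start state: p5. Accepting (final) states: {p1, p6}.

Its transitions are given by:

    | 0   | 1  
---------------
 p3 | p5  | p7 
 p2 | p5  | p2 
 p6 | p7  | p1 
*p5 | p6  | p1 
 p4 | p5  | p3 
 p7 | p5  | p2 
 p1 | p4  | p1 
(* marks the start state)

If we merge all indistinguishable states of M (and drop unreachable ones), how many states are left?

Initial partition by acceptance: {p1,p6} | {p2,p3,p4,p5,p7}.
On input 0, block {p2,p3,p4,p5,p7} splits into {p2,p3,p4,p7} and {p5}.
Stable partition: {p1,p6} | {p2,p3,p4,p7} | {p5} — 3 equivalence classes.

3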